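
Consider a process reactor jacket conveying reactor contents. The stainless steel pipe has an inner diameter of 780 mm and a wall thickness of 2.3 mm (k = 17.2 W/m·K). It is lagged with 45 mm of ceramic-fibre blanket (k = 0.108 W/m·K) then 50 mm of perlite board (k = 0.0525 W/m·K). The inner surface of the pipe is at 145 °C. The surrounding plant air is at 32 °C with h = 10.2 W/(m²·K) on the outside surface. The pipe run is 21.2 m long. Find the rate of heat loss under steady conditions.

Per-layer cylindrical resistances, series-summed:
R_stainless steel pipe wall = ln(392.3/390)/(2π×17.2×21.2) = 2.567×10^-6 K/W
R_ceramic-fibre blanket = ln(437.3/392.3)/(2π×0.108×21.2) = 0.007549 K/W
R_perlite board = ln(487.3/437.3)/(2π×0.0525×21.2) = 0.01548 K/W
R_outer film = 1/(h_o·2πr_oL) = 1/(10.2×2π×0.4873×21.2) = 0.00151 K/W
R_total = 0.02454 K/W
Q = ΔT/R_total = 113/0.02454

Q ≈ 4600 W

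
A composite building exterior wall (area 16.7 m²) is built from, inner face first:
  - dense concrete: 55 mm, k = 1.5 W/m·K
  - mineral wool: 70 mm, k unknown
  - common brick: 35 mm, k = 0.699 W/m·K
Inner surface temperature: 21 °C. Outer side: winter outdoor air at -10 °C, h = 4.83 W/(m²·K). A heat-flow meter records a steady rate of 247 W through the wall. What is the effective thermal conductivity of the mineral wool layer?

Series thermal resistances:
R_dense concrete = L/(kA) = 0.055/(1.5×16.7) = 0.002196 K/W
R_common brick = L/(kA) = 0.035/(0.699×16.7) = 0.002998 K/W
R_outer film = 1/(h_o·A) = 1/(4.83×16.7) = 0.0124 K/W
Sum of known resistances R_other = 0.01759 K/W
Total R = ΔT/Q = 31/247 = 0.1255 K/W
R_mineral wool = R_total − R_other = 0.1079 K/W
k = L/(R·A) = 0.07/(0.1079×16.7)

k ≈ 0.0388 W/(m·K)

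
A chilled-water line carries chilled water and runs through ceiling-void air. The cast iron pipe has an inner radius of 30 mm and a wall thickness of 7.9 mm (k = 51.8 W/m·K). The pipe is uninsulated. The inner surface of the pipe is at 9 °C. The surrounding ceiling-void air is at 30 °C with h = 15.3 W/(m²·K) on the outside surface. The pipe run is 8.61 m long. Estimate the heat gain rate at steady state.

For a radial system each layer contributes R = ln(r_out/r_in)/(2πkL); films add R = 1/(hA).
R_cast iron pipe wall = ln(37.9/30)/(2π×51.8×8.61) = 8.342×10^-5 K/W
R_outer film = 1/(h_o·2πr_oL) = 1/(15.3×2π×0.0379×8.61) = 0.03188 K/W
R_total = 0.03196 K/W
Q = ΔT/R_total = 21/0.03196

Q ≈ 657 W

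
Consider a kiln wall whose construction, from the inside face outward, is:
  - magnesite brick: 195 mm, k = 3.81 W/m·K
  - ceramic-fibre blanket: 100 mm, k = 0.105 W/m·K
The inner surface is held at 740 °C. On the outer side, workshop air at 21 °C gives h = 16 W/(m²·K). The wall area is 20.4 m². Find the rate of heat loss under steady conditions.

Thermal resistances in series:
R_magnesite brick = L/(kA) = 0.195/(3.81×20.4) = 0.002509 K/W
R_ceramic-fibre blanket = L/(kA) = 0.1/(0.105×20.4) = 0.04669 K/W
R_outer film = 1/(h_o·A) = 1/(16×20.4) = 0.003064 K/W
R_total = 0.05226 K/W
Q = ΔT / R_total = 719 / 0.05226

Q ≈ 13800 W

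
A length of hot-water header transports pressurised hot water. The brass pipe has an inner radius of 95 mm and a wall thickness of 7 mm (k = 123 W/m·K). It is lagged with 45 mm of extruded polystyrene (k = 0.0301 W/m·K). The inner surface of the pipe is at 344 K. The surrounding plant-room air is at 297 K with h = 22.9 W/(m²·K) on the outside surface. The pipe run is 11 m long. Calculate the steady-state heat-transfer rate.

Radial resistances (cylindrical: R_cond = ln(r_o/r_i)/(2πkL), R_conv = 1/(h·2πrL)):
R_brass pipe wall = ln(102/95)/(2π×123×11) = 8.363×10^-6 K/W
R_extruded polystyrene = ln(147/102)/(2π×0.0301×11) = 0.1757 K/W
R_outer film = 1/(h_o·2πr_oL) = 1/(22.9×2π×0.147×11) = 0.004298 K/W
R_total = 0.18 K/W
Q = ΔT/R_total = 47/0.18

Q ≈ 261 W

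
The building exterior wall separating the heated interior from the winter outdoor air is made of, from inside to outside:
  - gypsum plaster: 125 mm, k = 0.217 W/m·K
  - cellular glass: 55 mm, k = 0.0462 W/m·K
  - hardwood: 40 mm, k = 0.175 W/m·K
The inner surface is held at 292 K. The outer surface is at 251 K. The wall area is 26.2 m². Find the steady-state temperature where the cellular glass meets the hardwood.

T ≈ 256 K

Thermal resistances in series:
R_gypsum plaster = L/(kA) = 0.125/(0.217×26.2) = 0.02199 K/W
R_cellular glass = L/(kA) = 0.055/(0.0462×26.2) = 0.04544 K/W
R_hardwood = L/(kA) = 0.04/(0.175×26.2) = 0.008724 K/W
R_total = 0.07615 K/W;  Q = ΔT/R_total = 41/0.07615 = 538.4 W
T_interface = T_inner − Q·ΣR(inner→interface) = 292 − 538×0.06742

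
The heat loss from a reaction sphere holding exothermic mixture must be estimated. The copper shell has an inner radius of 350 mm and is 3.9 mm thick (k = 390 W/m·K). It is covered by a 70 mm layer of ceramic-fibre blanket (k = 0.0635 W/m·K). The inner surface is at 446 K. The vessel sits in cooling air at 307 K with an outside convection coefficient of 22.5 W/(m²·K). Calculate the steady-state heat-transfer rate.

Q ≈ 230 W

Spherical conduction: R = (1/r_in − 1/r_out)/(4πk) per layer; series-sum.
R_copper shell = (1/0.35 − 1/0.3539)/(4π×390) = 6.425×10^-6 K/W
R_ceramic-fibre blanket = (1/0.3539 − 1/0.4239)/(4π×0.0635) = 0.5848 K/W
R_outer film = 1/(h·4πr_o²) = 1/(22.5×4π×0.4239²) = 0.01968 K/W
R_total = 0.6044 K/W
Q = ΔT/R_total = 139/0.6044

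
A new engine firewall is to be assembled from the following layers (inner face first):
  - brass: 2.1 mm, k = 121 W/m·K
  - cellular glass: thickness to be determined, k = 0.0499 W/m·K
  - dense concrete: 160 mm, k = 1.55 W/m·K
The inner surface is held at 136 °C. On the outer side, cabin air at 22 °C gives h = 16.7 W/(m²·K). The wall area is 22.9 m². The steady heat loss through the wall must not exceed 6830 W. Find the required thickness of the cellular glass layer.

Using the resistance-network approach (series):
R_brass = L/(kA) = 0.0021/(121×22.9) = 7.579×10^-7 K/W
R_dense concrete = L/(kA) = 0.16/(1.55×22.9) = 0.004508 K/W
R_outer film = 1/(h_o·A) = 1/(16.7×22.9) = 0.002615 K/W
Sum of the known resistances R_other = 0.007123 K/W
Required total resistance R_tot = ΔT/Q_allow = 114/6830 = 0.01669 K/W
R_cellular glass = R_tot − R_other = 0.009568 K/W
L = R·k·A = 0.009568×0.0499×22.9

L ≈ 10.9 mm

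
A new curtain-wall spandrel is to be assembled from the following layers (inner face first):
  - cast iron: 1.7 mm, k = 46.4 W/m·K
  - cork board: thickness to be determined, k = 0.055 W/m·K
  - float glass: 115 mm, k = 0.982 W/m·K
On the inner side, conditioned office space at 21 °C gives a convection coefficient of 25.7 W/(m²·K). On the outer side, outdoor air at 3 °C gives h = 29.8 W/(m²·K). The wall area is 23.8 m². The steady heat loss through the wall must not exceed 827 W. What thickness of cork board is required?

Treating each layer as a thermal resistance in series:
R_inner film = 1/(h_i·A) = 1/(25.7×23.8) = 0.001635 K/W
R_cast iron = L/(kA) = 0.0017/(46.4×23.8) = 1.539×10^-6 K/W
R_float glass = L/(kA) = 0.115/(0.982×23.8) = 0.004921 K/W
R_outer film = 1/(h_o·A) = 1/(29.8×23.8) = 0.00141 K/W
Sum of the known resistances R_other = 0.007967 K/W
Required total resistance R_tot = ΔT/Q_allow = 18/827 = 0.02177 K/W
R_cork board = R_tot − R_other = 0.0138 K/W
L = R·k·A = 0.0138×0.055×23.8

L ≈ 18.1 mm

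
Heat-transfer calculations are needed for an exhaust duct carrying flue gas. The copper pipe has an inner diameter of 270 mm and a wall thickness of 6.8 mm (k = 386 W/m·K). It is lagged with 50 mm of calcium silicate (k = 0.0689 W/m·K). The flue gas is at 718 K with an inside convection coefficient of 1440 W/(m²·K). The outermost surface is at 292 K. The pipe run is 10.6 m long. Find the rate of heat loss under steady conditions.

Q ≈ 6460 W

Per-layer cylindrical resistances, series-summed:
R_inner film = 1/(h_i·2πr₁L) = 1/(1440×2π×0.135×10.6) = 7.724×10^-5 K/W
R_copper pipe wall = ln(141.8/135)/(2π×386×10.6) = 1.912×10^-6 K/W
R_calcium silicate = ln(191.8/141.8)/(2π×0.0689×10.6) = 0.06582 K/W
R_total = 0.0659 K/W
Q = ΔT/R_total = 426/0.0659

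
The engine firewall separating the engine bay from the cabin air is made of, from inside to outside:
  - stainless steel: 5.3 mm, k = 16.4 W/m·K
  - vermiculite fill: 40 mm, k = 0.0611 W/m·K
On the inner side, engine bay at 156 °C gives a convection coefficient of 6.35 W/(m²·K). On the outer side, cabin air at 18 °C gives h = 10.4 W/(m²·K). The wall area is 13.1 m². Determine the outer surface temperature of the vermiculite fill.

T ≈ 32.6 °C

Series thermal resistances:
R_inner film = 1/(h_i·A) = 1/(6.35×13.1) = 0.01202 K/W
R_stainless steel = L/(kA) = 0.0053/(16.4×13.1) = 2.467×10^-5 K/W
R_vermiculite fill = L/(kA) = 0.04/(0.0611×13.1) = 0.04997 K/W
R_outer film = 1/(h_o·A) = 1/(10.4×13.1) = 0.00734 K/W
R_total = 0.06936 K/W;  Q = ΔT/R_total = 138/0.06936 = 1990 W
T_interface = T_inner − Q·ΣR(inner→interface) = 156 − 1990×0.06202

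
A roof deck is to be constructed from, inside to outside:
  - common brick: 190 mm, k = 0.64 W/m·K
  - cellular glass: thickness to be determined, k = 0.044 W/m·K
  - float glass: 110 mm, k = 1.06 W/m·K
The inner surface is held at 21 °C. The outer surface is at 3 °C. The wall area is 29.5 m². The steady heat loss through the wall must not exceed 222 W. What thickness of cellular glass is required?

Using the resistance-network approach (series):
R_common brick = L/(kA) = 0.19/(0.64×29.5) = 0.01006 K/W
R_float glass = L/(kA) = 0.11/(1.06×29.5) = 0.003518 K/W
Sum of the known resistances R_other = 0.01358 K/W
Required total resistance R_tot = ΔT/Q_allow = 18/222 = 0.08108 K/W
R_cellular glass = R_tot − R_other = 0.0675 K/W
L = R·k·A = 0.0675×0.044×29.5

L ≈ 87.6 mm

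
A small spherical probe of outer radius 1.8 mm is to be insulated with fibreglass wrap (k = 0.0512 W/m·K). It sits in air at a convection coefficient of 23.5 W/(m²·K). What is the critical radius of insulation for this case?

For a sphere r_cr = 2k/h = 2×0.0512/23.5
r_cr = 4.36 mm; since the bare radius (1.8 mm) is below r_cr, adding a thin layer of insulation will *increase* heat loss.

r_cr ≈ 4.36 mm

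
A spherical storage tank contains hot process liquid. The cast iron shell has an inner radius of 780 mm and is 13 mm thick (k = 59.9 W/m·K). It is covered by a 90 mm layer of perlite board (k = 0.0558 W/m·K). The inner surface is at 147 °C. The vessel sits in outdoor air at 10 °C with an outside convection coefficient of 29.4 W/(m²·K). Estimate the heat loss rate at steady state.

Spherical conduction: R = (1/r_in − 1/r_out)/(4πk) per layer; series-sum.
R_cast iron shell = (1/0.78 − 1/0.793)/(4π×59.9) = 2.792×10^-5 K/W
R_perlite board = (1/0.793 − 1/0.883)/(4π×0.0558) = 0.1833 K/W
R_outer film = 1/(h·4πr_o²) = 1/(29.4×4π×0.883²) = 0.003472 K/W
R_total = 0.1868 K/W
Q = ΔT/R_total = 137/0.1868

Q ≈ 733 W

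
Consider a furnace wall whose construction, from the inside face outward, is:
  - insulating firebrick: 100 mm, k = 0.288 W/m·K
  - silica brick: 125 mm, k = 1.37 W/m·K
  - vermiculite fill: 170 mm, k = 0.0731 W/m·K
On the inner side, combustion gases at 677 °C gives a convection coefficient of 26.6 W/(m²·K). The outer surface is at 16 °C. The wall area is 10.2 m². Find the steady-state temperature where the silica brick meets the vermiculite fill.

Treating each layer as a thermal resistance in series:
R_inner film = 1/(h_i·A) = 1/(26.6×10.2) = 0.003686 K/W
R_insulating firebrick = L/(kA) = 0.1/(0.288×10.2) = 0.03404 K/W
R_silica brick = L/(kA) = 0.125/(1.37×10.2) = 0.008945 K/W
R_vermiculite fill = L/(kA) = 0.17/(0.0731×10.2) = 0.228 K/W
R_total = 0.2747 K/W;  Q = ΔT/R_total = 661/0.2747 = 2407 W
T_interface = T_inner − Q·ΣR(inner→interface) = 677 − 2410×0.04667

T ≈ 565 °C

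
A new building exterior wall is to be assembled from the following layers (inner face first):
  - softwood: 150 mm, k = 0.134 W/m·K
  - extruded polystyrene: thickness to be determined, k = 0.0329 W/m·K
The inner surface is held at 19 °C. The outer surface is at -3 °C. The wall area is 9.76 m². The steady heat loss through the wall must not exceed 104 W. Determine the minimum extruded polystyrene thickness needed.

L ≈ 31.1 mm

Series thermal resistances:
R_softwood = L/(kA) = 0.15/(0.134×9.76) = 0.1147 K/W
Sum of the known resistances R_other = 0.1147 K/W
Required total resistance R_tot = ΔT/Q_allow = 22/104 = 0.2115 K/W
R_extruded polystyrene = R_tot − R_other = 0.09685 K/W
L = R·k·A = 0.09685×0.0329×9.76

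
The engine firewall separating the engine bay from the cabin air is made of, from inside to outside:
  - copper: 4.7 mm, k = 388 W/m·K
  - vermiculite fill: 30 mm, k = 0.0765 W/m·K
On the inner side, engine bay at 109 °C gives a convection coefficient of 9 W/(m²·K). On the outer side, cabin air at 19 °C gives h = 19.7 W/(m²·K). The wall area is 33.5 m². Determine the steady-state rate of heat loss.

Q ≈ 5440 W

Model the wall as resistances in series:
R_inner film = 1/(h_i·A) = 1/(9×33.5) = 0.003317 K/W
R_copper = L/(kA) = 0.0047/(388×33.5) = 3.616×10^-7 K/W
R_vermiculite fill = L/(kA) = 0.03/(0.0765×33.5) = 0.01171 K/W
R_outer film = 1/(h_o·A) = 1/(19.7×33.5) = 0.001515 K/W
R_total = 0.01654 K/W
Q = ΔT / R_total = 90 / 0.01654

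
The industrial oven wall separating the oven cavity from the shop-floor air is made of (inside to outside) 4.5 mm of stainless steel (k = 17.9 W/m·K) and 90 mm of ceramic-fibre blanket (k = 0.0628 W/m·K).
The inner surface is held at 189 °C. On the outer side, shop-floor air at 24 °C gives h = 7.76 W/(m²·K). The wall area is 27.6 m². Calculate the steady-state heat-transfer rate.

Using the resistance-network approach (series):
R_stainless steel = L/(kA) = 0.0045/(17.9×27.6) = 9.109×10^-6 K/W
R_ceramic-fibre blanket = L/(kA) = 0.09/(0.0628×27.6) = 0.05192 K/W
R_outer film = 1/(h_o·A) = 1/(7.76×27.6) = 0.004669 K/W
R_total = 0.0566 K/W
Q = ΔT / R_total = 165 / 0.0566

Q ≈ 2920 W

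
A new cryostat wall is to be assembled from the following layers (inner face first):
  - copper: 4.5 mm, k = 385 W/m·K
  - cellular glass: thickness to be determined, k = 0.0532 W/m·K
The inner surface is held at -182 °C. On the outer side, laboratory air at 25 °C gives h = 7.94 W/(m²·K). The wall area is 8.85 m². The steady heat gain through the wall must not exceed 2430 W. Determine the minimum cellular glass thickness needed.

Treating each layer as a thermal resistance in series:
R_copper = L/(kA) = 0.0045/(385×8.85) = 1.321×10^-6 K/W
R_outer film = 1/(h_o·A) = 1/(7.94×8.85) = 0.01423 K/W
Sum of the known resistances R_other = 0.01423 K/W
Required total resistance R_tot = ΔT/Q_allow = 207/2430 = 0.08519 K/W
R_cellular glass = R_tot − R_other = 0.07095 K/W
L = R·k·A = 0.07095×0.0532×8.85

L ≈ 33.4 mm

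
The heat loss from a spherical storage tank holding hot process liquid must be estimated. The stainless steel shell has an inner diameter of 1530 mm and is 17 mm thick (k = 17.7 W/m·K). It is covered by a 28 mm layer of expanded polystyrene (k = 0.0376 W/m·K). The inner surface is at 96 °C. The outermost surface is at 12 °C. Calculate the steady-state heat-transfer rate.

Radial (spherical) resistances in series:
R_stainless steel shell = (1/0.765 − 1/0.782)/(4π×17.7) = 1.278×10^-4 K/W
R_expanded polystyrene = (1/0.782 − 1/0.81)/(4π×0.0376) = 0.09356 K/W
R_total = 0.09368 K/W
Q = ΔT/R_total = 84/0.09368

Q ≈ 897 W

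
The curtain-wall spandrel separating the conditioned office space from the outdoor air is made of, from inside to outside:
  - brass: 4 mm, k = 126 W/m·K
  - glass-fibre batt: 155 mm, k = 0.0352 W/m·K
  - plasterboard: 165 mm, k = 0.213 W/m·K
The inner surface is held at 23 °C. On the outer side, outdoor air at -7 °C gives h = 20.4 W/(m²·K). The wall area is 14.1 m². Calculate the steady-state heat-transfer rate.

Q ≈ 80.9 W

Model the wall as resistances in series:
R_brass = L/(kA) = 0.004/(126×14.1) = 2.251×10^-6 K/W
R_glass-fibre batt = L/(kA) = 0.155/(0.0352×14.1) = 0.3123 K/W
R_plasterboard = L/(kA) = 0.165/(0.213×14.1) = 0.05494 K/W
R_outer film = 1/(h_o·A) = 1/(20.4×14.1) = 0.003477 K/W
R_total = 0.3707 K/W
Q = ΔT / R_total = 30 / 0.3707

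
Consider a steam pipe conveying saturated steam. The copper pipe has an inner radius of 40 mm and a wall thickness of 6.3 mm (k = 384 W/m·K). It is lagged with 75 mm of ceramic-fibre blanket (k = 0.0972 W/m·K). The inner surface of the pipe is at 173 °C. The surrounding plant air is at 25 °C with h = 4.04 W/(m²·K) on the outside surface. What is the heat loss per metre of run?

Treating each annulus and film as a series resistance:
R_copper pipe wall = ln(46.3/40)/(2π×384×1) = 6.062×10^-5 K/W
R_ceramic-fibre blanket = ln(121.3/46.3)/(2π×0.0972×1) = 1.577 K/W
R_outer film = 1/(h_o·2πr_oL) = 1/(4.04×2π×0.1213×1) = 0.3248 K/W
R_total = 1.902 K/W
Q = ΔT/R_total = 148/1.902

q′ ≈ 77.8 W/m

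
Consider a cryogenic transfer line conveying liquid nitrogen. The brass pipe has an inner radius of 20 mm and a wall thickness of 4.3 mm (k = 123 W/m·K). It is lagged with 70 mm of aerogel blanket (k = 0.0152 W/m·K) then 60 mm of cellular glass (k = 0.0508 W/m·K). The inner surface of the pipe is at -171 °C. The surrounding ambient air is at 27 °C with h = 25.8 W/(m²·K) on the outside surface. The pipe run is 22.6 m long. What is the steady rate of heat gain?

Q ≈ 284 W

For a radial system each layer contributes R = ln(r_out/r_in)/(2πkL); films add R = 1/(hA).
R_brass pipe wall = ln(24.3/20)/(2π×123×22.6) = 1.115×10^-5 K/W
R_aerogel blanket = ln(94.3/24.3)/(2π×0.0152×22.6) = 0.6282 K/W
R_cellular glass = ln(154.3/94.3)/(2π×0.0508×22.6) = 0.06826 K/W
R_outer film = 1/(h_o·2πr_oL) = 1/(25.8×2π×0.1543×22.6) = 0.001769 K/W
R_total = 0.6983 K/W
Q = ΔT/R_total = 198/0.6983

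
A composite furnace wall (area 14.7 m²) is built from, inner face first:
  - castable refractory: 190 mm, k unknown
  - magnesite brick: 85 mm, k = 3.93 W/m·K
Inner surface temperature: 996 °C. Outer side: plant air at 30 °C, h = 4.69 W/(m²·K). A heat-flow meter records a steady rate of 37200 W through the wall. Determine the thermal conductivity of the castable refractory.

Using the resistance-network approach (series):
R_magnesite brick = L/(kA) = 0.085/(3.93×14.7) = 0.001471 K/W
R_outer film = 1/(h_o·A) = 1/(4.69×14.7) = 0.0145 K/W
Sum of known resistances R_other = 0.01598 K/W
Total R = ΔT/Q = 966/37200 = 0.02597 K/W
R_castable refractory = R_total − R_other = 0.009992 K/W
k = L/(R·A) = 0.19/(0.009992×14.7)

k ≈ 1.29 W/(m·K)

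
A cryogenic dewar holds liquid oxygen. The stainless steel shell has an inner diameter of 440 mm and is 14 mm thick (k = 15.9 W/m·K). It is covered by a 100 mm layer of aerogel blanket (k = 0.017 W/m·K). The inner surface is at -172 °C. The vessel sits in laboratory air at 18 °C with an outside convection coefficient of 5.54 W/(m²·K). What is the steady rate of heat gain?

Radial (spherical) resistances in series:
R_stainless steel shell = (1/0.22 − 1/0.234)/(4π×15.9) = 0.001361 K/W
R_aerogel blanket = (1/0.234 − 1/0.334)/(4π×0.017) = 5.989 K/W
R_outer film = 1/(h·4πr_o²) = 1/(5.54×4π×0.334²) = 0.1288 K/W
R_total = 6.119 K/W
Q = ΔT/R_total = 190/6.119

Q ≈ 31 W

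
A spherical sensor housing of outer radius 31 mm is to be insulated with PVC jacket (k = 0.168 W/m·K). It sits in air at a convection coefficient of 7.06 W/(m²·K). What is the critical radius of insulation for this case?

r_cr ≈ 47.6 mm

For a sphere r_cr = 2k/h = 2×0.168/7.06
r_cr = 47.6 mm; since the bare radius (31 mm) is below r_cr, adding a thin layer of insulation will *increase* heat loss.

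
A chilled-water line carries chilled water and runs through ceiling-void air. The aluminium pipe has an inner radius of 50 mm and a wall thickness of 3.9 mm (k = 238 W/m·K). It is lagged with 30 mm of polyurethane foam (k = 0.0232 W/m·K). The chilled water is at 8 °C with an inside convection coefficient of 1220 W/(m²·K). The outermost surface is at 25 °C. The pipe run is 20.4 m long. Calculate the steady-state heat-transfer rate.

For a radial system each layer contributes R = ln(r_out/r_in)/(2πkL); films add R = 1/(hA).
R_inner film = 1/(h_i·2πr₁L) = 1/(1220×2π×0.05×20.4) = 1.279×10^-4 K/W
R_aluminium pipe wall = ln(53.9/50)/(2π×238×20.4) = 2.462×10^-6 K/W
R_polyurethane foam = ln(83.9/53.9)/(2π×0.0232×20.4) = 0.1488 K/W
R_total = 0.1489 K/W
Q = ΔT/R_total = 17/0.1489

Q ≈ 114 W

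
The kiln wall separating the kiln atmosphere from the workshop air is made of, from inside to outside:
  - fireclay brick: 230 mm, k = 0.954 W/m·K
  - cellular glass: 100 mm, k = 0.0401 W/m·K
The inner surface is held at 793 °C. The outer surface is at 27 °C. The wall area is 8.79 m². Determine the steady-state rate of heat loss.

Model the wall as resistances in series:
R_fireclay brick = L/(kA) = 0.23/(0.954×8.79) = 0.02743 K/W
R_cellular glass = L/(kA) = 0.1/(0.0401×8.79) = 0.2837 K/W
R_total = 0.3111 K/W
Q = ΔT / R_total = 766 / 0.3111

Q ≈ 2460 W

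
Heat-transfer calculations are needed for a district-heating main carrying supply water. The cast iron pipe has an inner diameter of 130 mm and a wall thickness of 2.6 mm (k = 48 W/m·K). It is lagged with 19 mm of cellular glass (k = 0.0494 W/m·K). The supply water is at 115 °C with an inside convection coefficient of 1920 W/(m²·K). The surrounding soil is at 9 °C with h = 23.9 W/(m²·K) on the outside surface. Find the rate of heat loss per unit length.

Radial resistances (cylindrical: R_cond = ln(r_o/r_i)/(2πkL), R_conv = 1/(h·2πrL)):
R_inner film = 1/(h_i·2πr₁L) = 1/(1920×2π×0.065×1) = 0.001275 K/W
R_cast iron pipe wall = ln(67.6/65)/(2π×48×1) = 1.3×10^-4 K/W
R_cellular glass = ln(86.6/67.6)/(2π×0.0494×1) = 0.798 K/W
R_outer film = 1/(h_o·2πr_oL) = 1/(23.9×2π×0.0866×1) = 0.0769 K/W
R_total = 0.8763 K/W
Q = ΔT/R_total = 106/0.8763

q′ ≈ 121 W/m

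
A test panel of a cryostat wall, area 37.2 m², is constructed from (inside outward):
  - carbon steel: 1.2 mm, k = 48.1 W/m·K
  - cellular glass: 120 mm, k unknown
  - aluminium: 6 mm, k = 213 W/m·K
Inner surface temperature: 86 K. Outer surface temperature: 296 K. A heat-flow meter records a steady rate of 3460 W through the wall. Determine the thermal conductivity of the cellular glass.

Series thermal resistances:
R_carbon steel = L/(kA) = 0.0012/(48.1×37.2) = 6.706×10^-7 K/W
R_aluminium = L/(kA) = 0.006/(213×37.2) = 7.572×10^-7 K/W
Sum of known resistances R_other = 1.428×10^-6 K/W
Total R = ΔT/Q = 210/3460 = 0.06069 K/W
R_cellular glass = R_total − R_other = 0.06069 K/W
k = L/(R·A) = 0.12/(0.06069×37.2)

k ≈ 0.0532 W/(m·K)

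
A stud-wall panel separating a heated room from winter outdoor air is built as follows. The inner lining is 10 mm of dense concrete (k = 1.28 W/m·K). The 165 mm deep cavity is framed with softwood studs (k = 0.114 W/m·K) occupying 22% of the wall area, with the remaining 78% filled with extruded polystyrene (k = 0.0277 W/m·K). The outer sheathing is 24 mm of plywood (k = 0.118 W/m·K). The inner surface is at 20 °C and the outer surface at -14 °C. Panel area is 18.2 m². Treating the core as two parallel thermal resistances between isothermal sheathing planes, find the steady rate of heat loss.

Q ≈ 165 W

Sheathing layers in series; stud and cavity paths in parallel between them.
R_inner = 0.01/(1.28×18.2) = 4.293×10^-4 K/W
R_stud  = 0.165/(0.114×0.22×18.2) = 0.3615 K/W
R_cav   = 0.165/(0.0277×0.78×18.2) = 0.4196 K/W
1/R_core = 1/R_stud + 1/R_cav → R_core = 0.1942 K/W
R_outer = 0.024/(0.118×18.2) = 0.01118 K/W
R_total = 0.2058 K/W
Q = ΔT/R_total = 34/0.2058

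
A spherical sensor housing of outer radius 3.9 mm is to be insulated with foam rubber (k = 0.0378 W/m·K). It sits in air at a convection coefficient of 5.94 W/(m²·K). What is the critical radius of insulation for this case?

For a sphere r_cr = 2k/h = 2×0.0378/5.94
r_cr = 12.7 mm; since the bare radius (3.9 mm) is below r_cr, adding a thin layer of insulation will *increase* heat loss.

r_cr ≈ 12.7 mm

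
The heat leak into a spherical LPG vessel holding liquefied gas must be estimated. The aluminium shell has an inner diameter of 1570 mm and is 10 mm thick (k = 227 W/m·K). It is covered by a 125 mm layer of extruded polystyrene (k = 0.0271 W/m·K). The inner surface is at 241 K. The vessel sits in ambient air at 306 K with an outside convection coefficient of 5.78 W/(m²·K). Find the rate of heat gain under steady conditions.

Q ≈ 125 W

Spherical conduction: R = (1/r_in − 1/r_out)/(4πk) per layer; series-sum.
R_aluminium shell = (1/0.785 − 1/0.795)/(4π×227) = 5.617×10^-6 K/W
R_extruded polystyrene = (1/0.795 − 1/0.92)/(4π×0.0271) = 0.5019 K/W
R_outer film = 1/(h·4πr_o²) = 1/(5.78×4π×0.92²) = 0.01627 K/W
R_total = 0.5181 K/W
Q = ΔT/R_total = 65/0.5181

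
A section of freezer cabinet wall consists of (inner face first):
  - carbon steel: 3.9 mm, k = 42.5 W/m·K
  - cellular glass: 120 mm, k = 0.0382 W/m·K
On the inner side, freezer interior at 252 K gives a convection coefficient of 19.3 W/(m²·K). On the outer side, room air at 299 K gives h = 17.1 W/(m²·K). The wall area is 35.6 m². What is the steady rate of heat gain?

Q ≈ 515 W

Thermal resistances in series:
R_inner film = 1/(h_i·A) = 1/(19.3×35.6) = 0.001455 K/W
R_carbon steel = L/(kA) = 0.0039/(42.5×35.6) = 2.578×10^-6 K/W
R_cellular glass = L/(kA) = 0.12/(0.0382×35.6) = 0.08824 K/W
R_outer film = 1/(h_o·A) = 1/(17.1×35.6) = 0.001643 K/W
R_total = 0.09134 K/W
Q = ΔT / R_total = 47 / 0.09134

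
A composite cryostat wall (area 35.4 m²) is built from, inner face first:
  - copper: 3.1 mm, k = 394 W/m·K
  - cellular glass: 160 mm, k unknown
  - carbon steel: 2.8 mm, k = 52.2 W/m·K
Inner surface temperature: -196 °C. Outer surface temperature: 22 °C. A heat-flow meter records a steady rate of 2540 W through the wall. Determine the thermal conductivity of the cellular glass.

k ≈ 0.0527 W/(m·K)

Series thermal resistances:
R_copper = L/(kA) = 0.0031/(394×35.4) = 2.223×10^-7 K/W
R_carbon steel = L/(kA) = 0.0028/(52.2×35.4) = 1.515×10^-6 K/W
Sum of known resistances R_other = 1.738×10^-6 K/W
Total R = ΔT/Q = 218/2540 = 0.08583 K/W
R_cellular glass = R_total − R_other = 0.08583 K/W
k = L/(R·A) = 0.16/(0.08583×35.4)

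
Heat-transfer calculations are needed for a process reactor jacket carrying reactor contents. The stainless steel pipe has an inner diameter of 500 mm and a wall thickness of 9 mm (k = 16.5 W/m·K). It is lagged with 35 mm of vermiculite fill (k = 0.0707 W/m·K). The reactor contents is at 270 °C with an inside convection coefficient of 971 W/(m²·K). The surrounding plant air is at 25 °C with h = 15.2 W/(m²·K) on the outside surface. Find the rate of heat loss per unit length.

q′ ≈ 761 W/m

Treating each annulus and film as a series resistance:
R_inner film = 1/(h_i·2πr₁L) = 1/(971×2π×0.25×1) = 6.556×10^-4 K/W
R_stainless steel pipe wall = ln(259/250)/(2π×16.5×1) = 3.411×10^-4 K/W
R_vermiculite fill = ln(294/259)/(2π×0.0707×1) = 0.2853 K/W
R_outer film = 1/(h_o·2πr_oL) = 1/(15.2×2π×0.294×1) = 0.03561 K/W
R_total = 0.3219 K/W
Q = ΔT/R_total = 245/0.3219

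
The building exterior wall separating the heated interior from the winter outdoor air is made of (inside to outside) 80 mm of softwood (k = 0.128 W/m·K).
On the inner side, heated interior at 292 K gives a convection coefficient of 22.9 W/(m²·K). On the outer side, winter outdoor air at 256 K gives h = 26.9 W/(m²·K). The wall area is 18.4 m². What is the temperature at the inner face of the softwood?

T ≈ 290 K

Model the wall as resistances in series:
R_inner film = 1/(h_i·A) = 1/(22.9×18.4) = 0.002373 K/W
R_softwood = L/(kA) = 0.08/(0.128×18.4) = 0.03397 K/W
R_outer film = 1/(h_o·A) = 1/(26.9×18.4) = 0.00202 K/W
R_total = 0.03836 K/W;  Q = ΔT/R_total = 36/0.03836 = 938.5 W
T_interface = T_inner − Q·ΣR(inner→interface) = 292 − 938×0.002373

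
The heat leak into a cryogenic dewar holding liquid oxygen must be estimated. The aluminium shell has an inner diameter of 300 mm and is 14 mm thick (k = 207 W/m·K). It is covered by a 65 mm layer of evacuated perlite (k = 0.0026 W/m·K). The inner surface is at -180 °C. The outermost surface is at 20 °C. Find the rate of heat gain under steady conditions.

Radial (spherical) resistances in series:
R_aluminium shell = (1/0.15 − 1/0.164)/(4π×207) = 2.188×10^-4 K/W
R_evacuated perlite = (1/0.164 − 1/0.229)/(4π×0.0026) = 52.97 K/W
R_total = 52.97 K/W
Q = ΔT/R_total = 200/52.97

Q ≈ 3.78 W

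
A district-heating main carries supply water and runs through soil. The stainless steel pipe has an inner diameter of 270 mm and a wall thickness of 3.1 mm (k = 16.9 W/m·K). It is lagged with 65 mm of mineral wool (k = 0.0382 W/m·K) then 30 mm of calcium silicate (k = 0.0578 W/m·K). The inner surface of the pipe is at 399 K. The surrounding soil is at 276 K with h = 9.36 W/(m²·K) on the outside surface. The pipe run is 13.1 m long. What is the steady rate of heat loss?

For a radial system each layer contributes R = ln(r_out/r_in)/(2πkL); films add R = 1/(hA).
R_stainless steel pipe wall = ln(138.1/135)/(2π×16.9×13.1) = 1.632×10^-5 K/W
R_mineral wool = ln(203.1/138.1)/(2π×0.0382×13.1) = 0.1227 K/W
R_calcium silicate = ln(233.1/203.1)/(2π×0.0578×13.1) = 0.02896 K/W
R_outer film = 1/(h_o·2πr_oL) = 1/(9.36×2π×0.2331×13.1) = 0.005568 K/W
R_total = 0.1572 K/W
Q = ΔT/R_total = 123/0.1572

Q ≈ 782 W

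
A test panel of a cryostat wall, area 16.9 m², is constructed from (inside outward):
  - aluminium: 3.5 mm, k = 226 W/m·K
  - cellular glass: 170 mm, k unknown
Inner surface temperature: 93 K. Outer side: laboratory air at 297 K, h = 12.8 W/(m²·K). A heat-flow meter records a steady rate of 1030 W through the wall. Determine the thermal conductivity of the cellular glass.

Thermal resistances in series:
R_aluminium = L/(kA) = 0.0035/(226×16.9) = 9.164×10^-7 K/W
R_outer film = 1/(h_o·A) = 1/(12.8×16.9) = 0.004623 K/W
Sum of known resistances R_other = 0.004624 K/W
Total R = ΔT/Q = 204/1030 = 0.1981 K/W
R_cellular glass = R_total − R_other = 0.1934 K/W
k = L/(R·A) = 0.17/(0.1934×16.9)

k ≈ 0.052 W/(m·K)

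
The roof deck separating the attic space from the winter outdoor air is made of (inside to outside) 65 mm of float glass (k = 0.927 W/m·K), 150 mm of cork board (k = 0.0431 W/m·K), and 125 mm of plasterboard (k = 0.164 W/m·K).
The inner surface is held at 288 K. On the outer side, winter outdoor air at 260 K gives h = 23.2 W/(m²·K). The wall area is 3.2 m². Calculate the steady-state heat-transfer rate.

Model the wall as resistances in series:
R_float glass = L/(kA) = 0.065/(0.927×3.2) = 0.02191 K/W
R_cork board = L/(kA) = 0.15/(0.0431×3.2) = 1.088 K/W
R_plasterboard = L/(kA) = 0.125/(0.164×3.2) = 0.2382 K/W
R_outer film = 1/(h_o·A) = 1/(23.2×3.2) = 0.01347 K/W
R_total = 1.361 K/W
Q = ΔT / R_total = 28 / 1.361

Q ≈ 20.6 W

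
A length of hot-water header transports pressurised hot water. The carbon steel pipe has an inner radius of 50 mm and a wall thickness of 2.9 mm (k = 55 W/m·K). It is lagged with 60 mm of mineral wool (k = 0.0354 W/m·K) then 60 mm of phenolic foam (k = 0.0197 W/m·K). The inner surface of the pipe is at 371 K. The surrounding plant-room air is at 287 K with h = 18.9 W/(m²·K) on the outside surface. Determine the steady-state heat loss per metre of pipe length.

Per-layer cylindrical resistances, series-summed:
R_carbon steel pipe wall = ln(52.9/50)/(2π×55×1) = 1.631×10^-4 K/W
R_mineral wool = ln(112.9/52.9)/(2π×0.0354×1) = 3.408 K/W
R_phenolic foam = ln(172.9/112.9)/(2π×0.0197×1) = 3.443 K/W
R_outer film = 1/(h_o·2πr_oL) = 1/(18.9×2π×0.1729×1) = 0.0487 K/W
R_total = 6.901 K/W
Q = ΔT/R_total = 84/6.901

q′ ≈ 12.2 W/m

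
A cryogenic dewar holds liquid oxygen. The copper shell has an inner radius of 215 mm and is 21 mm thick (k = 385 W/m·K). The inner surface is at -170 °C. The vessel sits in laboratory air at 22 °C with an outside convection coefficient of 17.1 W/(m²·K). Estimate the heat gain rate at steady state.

For a spherical shell R = (1/r₁ − 1/r₂)/(4πk); film R = 1/(h·4πr²). In series:
R_copper shell = (1/0.215 − 1/0.236)/(4π×385) = 8.555×10^-5 K/W
R_outer film = 1/(h·4πr_o²) = 1/(17.1×4π×0.236²) = 0.08355 K/W
R_total = 0.08364 K/W
Q = ΔT/R_total = 192/0.08364

Q ≈ 2300 W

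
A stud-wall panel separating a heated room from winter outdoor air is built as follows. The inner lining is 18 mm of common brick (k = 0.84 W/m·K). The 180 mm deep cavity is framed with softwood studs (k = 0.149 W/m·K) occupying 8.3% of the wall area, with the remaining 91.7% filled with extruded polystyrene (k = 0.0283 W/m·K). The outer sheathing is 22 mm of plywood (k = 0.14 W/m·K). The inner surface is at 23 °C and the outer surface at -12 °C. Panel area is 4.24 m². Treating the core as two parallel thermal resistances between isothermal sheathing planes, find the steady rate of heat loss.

Sheathing layers in series; stud and cavity paths in parallel between them.
R_inner = 0.018/(0.84×4.24) = 0.005054 K/W
R_stud  = 0.18/(0.149×0.083×4.24) = 3.433 K/W
R_cav   = 0.18/(0.0283×0.917×4.24) = 1.636 K/W
1/R_core = 1/R_stud + 1/R_cav → R_core = 1.108 K/W
R_outer = 0.022/(0.14×4.24) = 0.03706 K/W
R_total = 1.15 K/W
Q = ΔT/R_total = 35/1.15

Q ≈ 30.4 W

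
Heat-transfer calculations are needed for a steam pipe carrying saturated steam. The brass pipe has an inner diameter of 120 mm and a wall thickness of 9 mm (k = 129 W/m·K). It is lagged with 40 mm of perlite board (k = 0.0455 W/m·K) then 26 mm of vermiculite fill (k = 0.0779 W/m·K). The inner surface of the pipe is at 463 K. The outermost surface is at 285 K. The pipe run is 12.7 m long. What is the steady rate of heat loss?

Cylindrical conduction, so R = ln(r₂/r₁)/(2πkL) per layer, in series:
R_brass pipe wall = ln(69/60)/(2π×129×12.7) = 1.358×10^-5 K/W
R_perlite board = ln(109/69)/(2π×0.0455×12.7) = 0.1259 K/W
R_vermiculite fill = ln(135/109)/(2π×0.0779×12.7) = 0.03441 K/W
R_total = 0.1604 K/W
Q = ΔT/R_total = 178/0.1604

Q ≈ 1110 W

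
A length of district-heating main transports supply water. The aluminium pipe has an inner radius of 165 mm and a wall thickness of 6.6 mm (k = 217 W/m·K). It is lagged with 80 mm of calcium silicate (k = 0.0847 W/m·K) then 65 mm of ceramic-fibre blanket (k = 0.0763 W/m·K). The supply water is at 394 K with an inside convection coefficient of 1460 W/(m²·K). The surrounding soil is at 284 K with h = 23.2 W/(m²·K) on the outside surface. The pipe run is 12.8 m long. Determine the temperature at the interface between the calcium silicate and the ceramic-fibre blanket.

T ≈ 329 K

For a radial system each layer contributes R = ln(r_out/r_in)/(2πkL); films add R = 1/(hA).
R_inner film = 1/(h_i·2πr₁L) = 1/(1460×2π×0.165×12.8) = 5.161×10^-5 K/W
R_aluminium pipe wall = ln(171.6/165)/(2π×217×12.8) = 2.247×10^-6 K/W
R_calcium silicate = ln(251.6/171.6)/(2π×0.0847×12.8) = 0.05618 K/W
R_ceramic-fibre blanket = ln(316.6/251.6)/(2π×0.0763×12.8) = 0.03745 K/W
R_outer film = 1/(h_o·2πr_oL) = 1/(23.2×2π×0.3166×12.8) = 0.001693 K/W
R_total = 0.09537 K/W
Q = ΔT/R_total = 110/0.09537
Q = 1150 W
T_interface = T_inner − Q·ΣR(inner→interface) = 394 − 1150×0.05623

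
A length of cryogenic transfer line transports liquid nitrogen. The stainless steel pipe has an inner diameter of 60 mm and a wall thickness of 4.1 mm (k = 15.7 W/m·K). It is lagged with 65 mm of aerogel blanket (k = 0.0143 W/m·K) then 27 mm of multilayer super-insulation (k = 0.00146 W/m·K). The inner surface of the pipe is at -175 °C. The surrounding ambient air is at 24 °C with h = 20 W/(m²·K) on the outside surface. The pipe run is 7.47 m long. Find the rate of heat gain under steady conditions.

Cylindrical conduction, so R = ln(r₂/r₁)/(2πkL) per layer, in series:
R_stainless steel pipe wall = ln(34.1/30)/(2π×15.7×7.47) = 1.738×10^-4 K/W
R_aerogel blanket = ln(99.1/34.1)/(2π×0.0143×7.47) = 1.589 K/W
R_multilayer super-insulation = ln(126.1/99.1)/(2π×0.00146×7.47) = 3.516 K/W
R_outer film = 1/(h_o·2πr_oL) = 1/(20×2π×0.1261×7.47) = 0.008448 K/W
R_total = 5.114 K/W
Q = ΔT/R_total = 199/5.114

Q ≈ 38.9 W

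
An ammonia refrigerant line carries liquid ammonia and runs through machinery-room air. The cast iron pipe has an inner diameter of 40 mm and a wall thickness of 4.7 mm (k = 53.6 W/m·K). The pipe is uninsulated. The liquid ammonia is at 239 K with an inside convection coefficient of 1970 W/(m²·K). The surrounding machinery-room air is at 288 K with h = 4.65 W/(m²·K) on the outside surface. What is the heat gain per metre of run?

q′ ≈ 35.2 W/m

Per-layer cylindrical resistances, series-summed:
R_inner film = 1/(h_i·2πr₁L) = 1/(1970×2π×0.02×1) = 0.004039 K/W
R_cast iron pipe wall = ln(24.7/20)/(2π×53.6×1) = 6.267×10^-4 K/W
R_outer film = 1/(h_o·2πr_oL) = 1/(4.65×2π×0.0247×1) = 1.386 K/W
R_total = 1.39 K/W
Q = ΔT/R_total = 49/1.39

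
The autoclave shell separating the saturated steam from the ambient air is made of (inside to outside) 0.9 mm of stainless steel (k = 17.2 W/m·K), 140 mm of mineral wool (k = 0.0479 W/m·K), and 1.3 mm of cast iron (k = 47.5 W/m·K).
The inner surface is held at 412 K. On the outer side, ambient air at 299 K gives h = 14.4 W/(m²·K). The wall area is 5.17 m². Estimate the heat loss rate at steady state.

Q ≈ 195 W

Model the wall as resistances in series:
R_stainless steel = L/(kA) = 0.0009/(17.2×5.17) = 1.012×10^-5 K/W
R_mineral wool = L/(kA) = 0.14/(0.0479×5.17) = 0.5653 K/W
R_cast iron = L/(kA) = 0.0013/(47.5×5.17) = 5.294×10^-6 K/W
R_outer film = 1/(h_o·A) = 1/(14.4×5.17) = 0.01343 K/W
R_total = 0.5788 K/W
Q = ΔT / R_total = 113 / 0.5788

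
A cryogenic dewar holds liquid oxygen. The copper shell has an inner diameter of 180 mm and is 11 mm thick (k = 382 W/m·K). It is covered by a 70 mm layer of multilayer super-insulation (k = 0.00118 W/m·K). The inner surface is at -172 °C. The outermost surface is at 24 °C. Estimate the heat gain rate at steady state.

Q ≈ 0.717 W

Radial (spherical) resistances in series:
R_copper shell = (1/0.09 − 1/0.101)/(4π×382) = 2.521×10^-4 K/W
R_multilayer super-insulation = (1/0.101 − 1/0.171)/(4π×0.00118) = 273.3 K/W
R_total = 273.3 K/W
Q = ΔT/R_total = 196/273.3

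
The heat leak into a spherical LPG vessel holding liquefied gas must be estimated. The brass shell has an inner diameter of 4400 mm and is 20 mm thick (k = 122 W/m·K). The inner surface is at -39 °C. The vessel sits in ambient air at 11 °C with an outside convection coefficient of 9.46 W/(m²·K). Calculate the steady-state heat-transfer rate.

Spherical conduction: R = (1/r_in − 1/r_out)/(4πk) per layer; series-sum.
R_brass shell = (1/2.2 − 1/2.22)/(4π×122) = 2.671×10^-6 K/W
R_outer film = 1/(h·4πr_o²) = 1/(9.46×4π×2.22²) = 0.001707 K/W
R_total = 0.00171 K/W
Q = ΔT/R_total = 50/0.00171

Q ≈ 29200 W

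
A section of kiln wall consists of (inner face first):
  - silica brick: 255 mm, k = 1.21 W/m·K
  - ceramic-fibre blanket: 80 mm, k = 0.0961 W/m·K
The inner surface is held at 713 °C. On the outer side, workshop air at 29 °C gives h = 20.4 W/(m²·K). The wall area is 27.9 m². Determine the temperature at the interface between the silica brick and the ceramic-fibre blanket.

Thermal resistances in series:
R_silica brick = L/(kA) = 0.255/(1.21×27.9) = 0.007554 K/W
R_ceramic-fibre blanket = L/(kA) = 0.08/(0.0961×27.9) = 0.02984 K/W
R_outer film = 1/(h_o·A) = 1/(20.4×27.9) = 0.001757 K/W
R_total = 0.03915 K/W;  Q = ΔT/R_total = 684/0.03915 = 17470 W
T_interface = T_inner − Q·ΣR(inner→interface) = 713 − 17500×0.007554

T ≈ 581 °C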